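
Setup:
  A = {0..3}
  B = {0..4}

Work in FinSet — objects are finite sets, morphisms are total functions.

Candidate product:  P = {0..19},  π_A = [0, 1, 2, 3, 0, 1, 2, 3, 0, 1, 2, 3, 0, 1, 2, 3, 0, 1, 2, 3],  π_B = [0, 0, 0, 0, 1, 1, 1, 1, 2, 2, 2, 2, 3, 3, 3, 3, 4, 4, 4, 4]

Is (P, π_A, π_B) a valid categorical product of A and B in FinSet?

Answer: VALID PRODUCT

Trace:
|A|·|B| = 4·5 = 20;  |P| = 20
Check the pairing map k ↦ (π_A(k), π_B(k)):
  0 : (0,0)
  1 : (1,0)
  2 : (2,0)
  3 : (3,0)
  4 : (0,1)
  5 : (1,1)
  6 : (2,1)
  7 : (3,1)
  8 : (0,2)
  9 : (1,2)
  10 : (2,2)
  11 : (3,2)
  12 : (0,3)
  13 : (1,3)
  14 : (2,3)
  15 : (3,3)
  16 : (0,4)
  17 : (1,4)
  18 : (2,4)
  19 : (3,4)
distinct pairs in image: 20 / 20 needed
  → bijection onto A×B; projections well-typed.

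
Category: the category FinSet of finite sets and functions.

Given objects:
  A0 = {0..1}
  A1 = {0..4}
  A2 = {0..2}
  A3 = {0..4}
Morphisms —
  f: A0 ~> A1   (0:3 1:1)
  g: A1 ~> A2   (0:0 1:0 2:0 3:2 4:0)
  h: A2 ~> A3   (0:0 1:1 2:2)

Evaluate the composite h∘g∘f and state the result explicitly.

Answer: (0:2 1:0)

Trace:
  0 f~>3 g~>2 h~>2
  1 f~>1 g~>0 h~>0
⟦path⟧: (0:2 1:0)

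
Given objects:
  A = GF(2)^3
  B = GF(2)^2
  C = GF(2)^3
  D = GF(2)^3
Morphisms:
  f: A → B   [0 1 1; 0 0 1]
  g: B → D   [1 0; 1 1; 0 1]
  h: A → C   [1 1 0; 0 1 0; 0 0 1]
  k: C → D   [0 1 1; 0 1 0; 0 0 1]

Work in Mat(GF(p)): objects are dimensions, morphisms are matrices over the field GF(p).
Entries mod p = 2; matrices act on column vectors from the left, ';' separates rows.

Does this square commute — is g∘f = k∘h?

Path 1 = f;g:
  e0=⟨1,0,0⟩ f→⟨0,0⟩ g→⟨0,0,0⟩
  e1=⟨0,1,0⟩ f→⟨1,0⟩ g→⟨1,1,0⟩
  e2=⟨0,0,1⟩ f→⟨1,1⟩ g→⟨1,0,1⟩
  composite₁ = [0 1 1; 0 1 0; 0 0 1]
Path 2 = h;k:
  e0=⟨1,0,0⟩ h→⟨1,0,0⟩ k→⟨0,0,0⟩
  e1=⟨0,1,0⟩ h→⟨1,1,0⟩ k→⟨1,1,0⟩
  e2=⟨0,0,1⟩ h→⟨0,0,1⟩ k→⟨1,0,1⟩
  composite₂ = [0 1 1; 0 1 0; 0 0 1]
Equal? same morphism ✓

Answer: COMMUTES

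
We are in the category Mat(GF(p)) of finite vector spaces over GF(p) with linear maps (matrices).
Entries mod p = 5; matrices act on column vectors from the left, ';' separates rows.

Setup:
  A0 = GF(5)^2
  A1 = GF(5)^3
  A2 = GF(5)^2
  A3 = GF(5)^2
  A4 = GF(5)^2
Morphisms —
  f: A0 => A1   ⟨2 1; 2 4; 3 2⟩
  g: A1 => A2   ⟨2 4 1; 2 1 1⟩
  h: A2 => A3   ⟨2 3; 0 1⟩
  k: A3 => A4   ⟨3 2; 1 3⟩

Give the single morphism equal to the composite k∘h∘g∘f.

Answer: ⟨4 3; 4 3⟩

Trace:
  e0=(1,0) f=>(2,2,3) g=>(0,4) h=>(2,4) k=>(4,4)
  e1=(0,1) f=>(1,4,2) g=>(0,3) h=>(4,3) k=>(3,3)
result: ⟨4 3; 4 3⟩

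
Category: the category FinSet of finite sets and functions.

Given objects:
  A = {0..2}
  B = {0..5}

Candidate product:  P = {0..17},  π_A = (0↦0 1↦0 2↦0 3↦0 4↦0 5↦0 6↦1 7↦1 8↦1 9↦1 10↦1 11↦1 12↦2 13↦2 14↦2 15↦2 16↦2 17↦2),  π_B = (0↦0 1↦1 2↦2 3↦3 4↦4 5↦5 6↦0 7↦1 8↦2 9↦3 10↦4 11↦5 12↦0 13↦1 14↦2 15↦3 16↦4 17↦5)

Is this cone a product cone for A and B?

Answer: VALID PRODUCT

Derivation:
|A|·|B| = 3·6 = 18;  |P| = 18
Check the pairing map k ↦ (π_A(k), π_B(k)):
  0 ↦ (0,0)
  1 ↦ (0,1)
  2 ↦ (0,2)
  3 ↦ (0,3)
  4 ↦ (0,4)
  5 ↦ (0,5)
  6 ↦ (1,0)
  7 ↦ (1,1)
  8 ↦ (1,2)
  9 ↦ (1,3)
  10 ↦ (1,4)
  11 ↦ (1,5)
  12 ↦ (2,0)
  13 ↦ (2,1)
  14 ↦ (2,2)
  15 ↦ (2,3)
  16 ↦ (2,4)
  17 ↦ (2,5)
distinct pairs in image: 18 / 18 needed
  → bijection onto A×B; projections well-typed.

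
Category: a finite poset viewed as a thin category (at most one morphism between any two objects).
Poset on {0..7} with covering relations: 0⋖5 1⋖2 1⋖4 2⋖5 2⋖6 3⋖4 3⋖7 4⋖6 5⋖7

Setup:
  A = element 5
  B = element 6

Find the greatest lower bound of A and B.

Answer: A∧B = 2

Derivation:
Common predecessors of 5,6: {1,2}
  1 ≤ 2
  2 ≤ 2
glb = 2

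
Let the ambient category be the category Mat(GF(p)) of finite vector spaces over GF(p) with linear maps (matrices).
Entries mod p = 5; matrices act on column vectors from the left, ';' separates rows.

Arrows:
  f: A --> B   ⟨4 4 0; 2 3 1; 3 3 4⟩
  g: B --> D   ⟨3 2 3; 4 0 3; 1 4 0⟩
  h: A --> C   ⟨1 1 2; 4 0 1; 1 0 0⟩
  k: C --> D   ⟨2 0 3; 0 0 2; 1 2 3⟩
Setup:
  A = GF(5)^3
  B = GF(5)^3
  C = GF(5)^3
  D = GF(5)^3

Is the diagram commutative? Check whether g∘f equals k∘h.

Answer: DOES NOT COMMUTE

Work:
Path 1 = f;g:
  e0=⟨1,0,0⟩ f-->⟨4,2,3⟩ g-->⟨0,0,2⟩
  e1=⟨0,1,0⟩ f-->⟨4,3,3⟩ g-->⟨2,0,1⟩
  e2=⟨0,0,1⟩ f-->⟨0,1,4⟩ g-->⟨4,2,4⟩
  composite₁ = ⟨0 2 4; 0 0 2; 2 1 4⟩
Path 2 = h;k:
  e0=⟨1,0,0⟩ h-->⟨1,4,1⟩ k-->⟨0,2,2⟩
  e1=⟨0,1,0⟩ h-->⟨1,0,0⟩ k-->⟨2,0,1⟩
  e2=⟨0,0,1⟩ h-->⟨2,1,0⟩ k-->⟨4,0,4⟩
  composite₂ = ⟨0 2 4; 2 0 0; 2 1 4⟩
Equal? differ; not commutative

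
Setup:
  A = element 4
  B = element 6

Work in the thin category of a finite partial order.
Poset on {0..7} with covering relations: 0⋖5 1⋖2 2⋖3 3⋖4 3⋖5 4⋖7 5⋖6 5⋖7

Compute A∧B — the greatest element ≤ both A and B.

Answer: A∧B = 3

Trace:
Common predecessors of 4,6: {1,2,3}
  1 ≤ 3
  2 ≤ 3
  3 ≤ 3
glb = 3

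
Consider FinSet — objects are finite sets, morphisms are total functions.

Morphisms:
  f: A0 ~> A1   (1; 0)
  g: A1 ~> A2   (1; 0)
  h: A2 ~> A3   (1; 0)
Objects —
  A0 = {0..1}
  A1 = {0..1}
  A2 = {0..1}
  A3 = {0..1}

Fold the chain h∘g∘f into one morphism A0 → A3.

  0 f~>1 g~>0 h~>1
  1 f~>0 g~>1 h~>0
composite: (1; 0)

Answer: (1; 0)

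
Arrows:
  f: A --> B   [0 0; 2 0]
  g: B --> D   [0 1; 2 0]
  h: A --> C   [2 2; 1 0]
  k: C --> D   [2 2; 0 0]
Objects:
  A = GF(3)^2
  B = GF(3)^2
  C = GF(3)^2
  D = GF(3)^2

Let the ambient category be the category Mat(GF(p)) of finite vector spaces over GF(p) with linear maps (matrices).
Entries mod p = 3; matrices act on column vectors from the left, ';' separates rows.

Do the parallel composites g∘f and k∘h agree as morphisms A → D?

Along f;g (path 1):
  e0=(1,0) f-->(0,2) g-->(2,0)
  e1=(0,1) f-->(0,0) g-->(0,0)
  composite₁ = [2 0; 0 0]
Along h;k (path 2):
  e0=(1,0) h-->(2,1) k-->(0,0)
  e1=(0,1) h-->(2,0) k-->(1,0)
  composite₂ = [0 1; 0 0]
Equal? differ; not commutative

Answer: DOES NOT COMMUTE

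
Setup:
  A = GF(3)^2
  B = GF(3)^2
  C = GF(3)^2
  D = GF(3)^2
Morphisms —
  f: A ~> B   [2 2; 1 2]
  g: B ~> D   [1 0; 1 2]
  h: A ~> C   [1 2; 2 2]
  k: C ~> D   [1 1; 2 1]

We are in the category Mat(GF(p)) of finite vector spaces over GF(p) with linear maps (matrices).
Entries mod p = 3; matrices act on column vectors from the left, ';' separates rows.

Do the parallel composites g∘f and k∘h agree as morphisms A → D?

Path 1 = f;g:
  e0=[1,0] f~>[2,1] g~>[2,1]
  e1=[0,1] f~>[2,2] g~>[2,0]
  ⟦path⟧₁ = [2 2; 1 0]
Path 2 = h;k:
  e0=[1,0] h~>[1,2] k~>[0,1]
  e1=[0,1] h~>[2,2] k~>[1,0]
  ⟦path⟧₂ = [0 1; 1 0]
Equal? NO — does not commute

Answer: DOES NOT COMMUTE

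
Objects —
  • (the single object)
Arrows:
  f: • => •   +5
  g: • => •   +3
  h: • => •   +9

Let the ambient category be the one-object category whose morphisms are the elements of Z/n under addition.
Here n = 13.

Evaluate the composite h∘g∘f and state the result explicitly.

  0 +5≡5 +3≡8 +9≡4  (mod 13)
composite: +4

Answer: +4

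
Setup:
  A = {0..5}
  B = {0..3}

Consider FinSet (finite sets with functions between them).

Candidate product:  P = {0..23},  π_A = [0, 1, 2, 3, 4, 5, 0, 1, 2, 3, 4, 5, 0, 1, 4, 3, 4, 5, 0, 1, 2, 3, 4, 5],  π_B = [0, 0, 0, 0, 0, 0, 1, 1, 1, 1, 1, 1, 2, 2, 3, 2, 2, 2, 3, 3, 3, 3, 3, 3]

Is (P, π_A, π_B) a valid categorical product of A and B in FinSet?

Answer: NOT A VALID PRODUCT — duplicate pair at indices 22,14

Trace:
|A|·|B| = 6·4 = 24;  |P| = 24
Check the pairing map k ↦ (π_A(k), π_B(k)):
  0 : (0,0)
  1 : (1,0)
  2 : (2,0)
  3 : (3,0)
  4 : (4,0)
  5 : (5,0)
  6 : (0,1)
  7 : (1,1)
  8 : (2,1)
  9 : (3,1)
  10 : (4,1)
  11 : (5,1)
  12 : (0,2)
  13 : (1,2)
  14 : (4,3)
  15 : (3,2)
  16 : (4,2)
  17 : (5,2)
  18 : (0,3)
  19 : (1,3)
  20 : (2,3)
  21 : (3,3)
  22 : (4,3)  ✗ repeats pair of k=14
  23 : (5,3)
distinct pairs in image: 23 / 24 needed
  → (4,3) hit at k=14 and k=22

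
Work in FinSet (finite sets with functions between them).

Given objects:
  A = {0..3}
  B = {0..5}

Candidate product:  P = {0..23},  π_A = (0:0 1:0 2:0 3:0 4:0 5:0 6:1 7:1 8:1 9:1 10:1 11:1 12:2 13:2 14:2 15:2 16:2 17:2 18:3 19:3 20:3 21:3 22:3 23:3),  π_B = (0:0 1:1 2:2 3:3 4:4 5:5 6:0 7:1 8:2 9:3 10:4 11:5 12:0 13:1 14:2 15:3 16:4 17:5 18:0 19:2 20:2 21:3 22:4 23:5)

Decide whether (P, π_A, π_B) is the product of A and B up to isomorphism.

Answer: NOT A VALID PRODUCT — duplicate pair at indices 20,19

Trace:
|A|·|B| = 4·6 = 24;  |P| = 24
Check the pairing map k ↦ (π_A(k), π_B(k)):
  0 : (0,0)
  1 : (0,1)
  2 : (0,2)
  3 : (0,3)
  4 : (0,4)
  5 : (0,5)
  6 : (1,0)
  7 : (1,1)
  8 : (1,2)
  9 : (1,3)
  10 : (1,4)
  11 : (1,5)
  12 : (2,0)
  13 : (2,1)
  14 : (2,2)
  15 : (2,3)
  16 : (2,4)
  17 : (2,5)
  18 : (3,0)
  19 : (3,2)
  20 : (3,2)  ✗ repeats pair of k=19
  21 : (3,3)
  22 : (3,4)
  23 : (3,5)
distinct pairs in image: 23 / 24 needed
  → (3,2) hit at k=19 and k=20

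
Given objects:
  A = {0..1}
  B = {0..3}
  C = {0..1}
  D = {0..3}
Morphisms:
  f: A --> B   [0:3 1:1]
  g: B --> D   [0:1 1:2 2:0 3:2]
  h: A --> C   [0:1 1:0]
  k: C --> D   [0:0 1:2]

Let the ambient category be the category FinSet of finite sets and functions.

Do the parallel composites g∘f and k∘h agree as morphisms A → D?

Answer: DOES NOT COMMUTE

Work:
1) trace f;g:
  0 f-->3 g-->2
  1 f-->1 g-->2
  composite₁ = [0:2 1:2]
2) trace h;k:
  0 h-->1 k-->2
  1 h-->0 k-->0
  composite₂ = [0:2 1:0]
Equal? NO — does not commute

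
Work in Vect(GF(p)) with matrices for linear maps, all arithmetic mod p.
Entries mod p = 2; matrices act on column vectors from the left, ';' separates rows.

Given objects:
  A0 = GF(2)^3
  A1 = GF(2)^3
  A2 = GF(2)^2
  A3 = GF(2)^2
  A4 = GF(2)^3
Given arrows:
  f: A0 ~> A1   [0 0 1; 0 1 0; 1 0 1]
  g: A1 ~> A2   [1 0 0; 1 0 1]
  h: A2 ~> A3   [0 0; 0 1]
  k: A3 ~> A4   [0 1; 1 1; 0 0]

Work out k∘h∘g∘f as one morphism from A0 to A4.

Answer: [1 0 0; 1 0 0; 0 0 0]

Derivation:
  e0=(1,0,0) f~>(0,0,1) g~>(0,1) h~>(0,1) k~>(1,1,0)
  e1=(0,1,0) f~>(0,1,0) g~>(0,0) h~>(0,0) k~>(0,0,0)
  e2=(0,0,1) f~>(1,0,1) g~>(1,0) h~>(0,0) k~>(0,0,0)
composite: [1 0 0; 1 0 0; 0 0 0]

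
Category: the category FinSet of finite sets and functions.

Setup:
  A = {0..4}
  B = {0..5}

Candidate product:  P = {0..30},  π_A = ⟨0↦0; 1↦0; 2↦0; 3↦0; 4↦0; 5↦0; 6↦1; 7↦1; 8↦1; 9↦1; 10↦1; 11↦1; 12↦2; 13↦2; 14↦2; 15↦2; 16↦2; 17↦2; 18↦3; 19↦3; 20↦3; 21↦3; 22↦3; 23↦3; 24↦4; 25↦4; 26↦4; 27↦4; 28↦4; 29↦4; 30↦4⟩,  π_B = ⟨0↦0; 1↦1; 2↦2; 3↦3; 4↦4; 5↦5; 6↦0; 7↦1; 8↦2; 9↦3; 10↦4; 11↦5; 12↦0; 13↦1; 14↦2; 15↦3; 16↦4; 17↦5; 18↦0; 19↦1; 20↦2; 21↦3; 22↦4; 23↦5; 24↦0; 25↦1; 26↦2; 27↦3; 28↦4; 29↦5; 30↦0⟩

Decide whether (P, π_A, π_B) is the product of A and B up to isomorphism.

Answer: NOT A VALID PRODUCT — |P|=31 ≠ |A|·|B|=30

Derivation:
|A|·|B| = 5·6 = 30;  |P| = 31
  → cardinalities differ; no bijection possible.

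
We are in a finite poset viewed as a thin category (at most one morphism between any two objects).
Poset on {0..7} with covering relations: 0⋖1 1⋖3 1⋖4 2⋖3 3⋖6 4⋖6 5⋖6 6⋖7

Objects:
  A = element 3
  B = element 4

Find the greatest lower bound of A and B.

{x : x≤A ∧ x≤B} = {0,1}  (A=3, B=4)
  0 ≤ 1
  1 ≤ 1
glb = 1

Answer: A∧B = 1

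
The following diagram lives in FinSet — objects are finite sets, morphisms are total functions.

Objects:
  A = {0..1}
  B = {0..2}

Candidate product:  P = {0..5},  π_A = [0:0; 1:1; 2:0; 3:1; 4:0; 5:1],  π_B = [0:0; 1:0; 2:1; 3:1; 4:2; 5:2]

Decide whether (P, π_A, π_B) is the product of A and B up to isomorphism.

|A|·|B| = 2·3 = 6;  |P| = 6
Check the pairing map k ↦ (π_A(k), π_B(k)):
  0 : (0,0)
  1 : (1,0)
  2 : (0,1)
  3 : (1,1)
  4 : (0,2)
  5 : (1,2)
distinct pairs in image: 6 / 6 needed
  → bijection onto A×B; projections well-typed.

Answer: VALID PRODUCT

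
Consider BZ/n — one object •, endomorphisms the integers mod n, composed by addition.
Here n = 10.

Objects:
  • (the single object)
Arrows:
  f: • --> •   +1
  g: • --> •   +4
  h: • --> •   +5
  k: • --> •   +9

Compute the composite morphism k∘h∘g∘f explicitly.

  0 +1≡1 +4≡5 +5≡0 +9≡9  (mod 10)
composite: +9

Answer: +9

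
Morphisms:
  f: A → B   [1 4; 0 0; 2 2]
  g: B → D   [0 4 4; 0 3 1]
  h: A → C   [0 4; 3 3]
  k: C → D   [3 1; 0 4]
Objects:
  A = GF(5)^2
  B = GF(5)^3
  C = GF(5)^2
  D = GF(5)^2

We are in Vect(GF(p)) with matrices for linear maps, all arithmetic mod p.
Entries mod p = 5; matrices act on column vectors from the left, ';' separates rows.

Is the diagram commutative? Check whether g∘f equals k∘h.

Answer: DOES NOT COMMUTE

Derivation:
1) trace f;g:
  e0=(1,0) f→(1,0,2) g→(3,2)
  e1=(0,1) f→(4,0,2) g→(3,2)
  composite₁ = [3 3; 2 2]
2) trace h;k:
  e0=(1,0) h→(0,3) k→(3,2)
  e1=(0,1) h→(4,3) k→(0,2)
  composite₂ = [3 0; 2 2]
Equal? NO — does not commute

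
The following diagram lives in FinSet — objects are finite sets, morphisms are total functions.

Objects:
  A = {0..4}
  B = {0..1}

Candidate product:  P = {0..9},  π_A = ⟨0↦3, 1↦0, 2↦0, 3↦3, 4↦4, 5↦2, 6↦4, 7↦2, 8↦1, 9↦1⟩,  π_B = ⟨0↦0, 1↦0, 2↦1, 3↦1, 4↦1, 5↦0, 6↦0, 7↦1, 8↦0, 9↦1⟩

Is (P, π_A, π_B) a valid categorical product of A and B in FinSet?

|A|·|B| = 5·2 = 10;  |P| = 10
Check the pairing map k ↦ (π_A(k), π_B(k)):
  0 ↦ (3,0)
  1 ↦ (0,0)
  2 ↦ (0,1)
  3 ↦ (3,1)
  4 ↦ (4,1)
  5 ↦ (2,0)
  6 ↦ (4,0)
  7 ↦ (2,1)
  8 ↦ (1,0)
  9 ↦ (1,1)
distinct pairs in image: 10 / 10 needed
  → bijection onto A×B; projections well-typed.

Answer: VALID PRODUCT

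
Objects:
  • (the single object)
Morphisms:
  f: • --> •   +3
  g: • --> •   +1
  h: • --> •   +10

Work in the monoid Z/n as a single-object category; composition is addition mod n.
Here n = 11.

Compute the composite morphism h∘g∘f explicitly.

Answer: +3

Work:
  0 +3≡3 +1≡4 +10≡3  (mod 11)
composite: +3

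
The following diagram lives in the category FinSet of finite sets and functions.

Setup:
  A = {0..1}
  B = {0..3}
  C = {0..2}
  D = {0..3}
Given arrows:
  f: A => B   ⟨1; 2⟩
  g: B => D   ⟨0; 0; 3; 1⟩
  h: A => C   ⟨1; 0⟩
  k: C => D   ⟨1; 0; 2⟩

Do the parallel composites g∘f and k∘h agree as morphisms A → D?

Answer: DOES NOT COMMUTE

Derivation:
Path 1 = f;g:
  0 f=>1 g=>0
  1 f=>2 g=>3
  ⟦path⟧₁ = ⟨0; 3⟩
Path 2 = h;k:
  0 h=>1 k=>0
  1 h=>0 k=>1
  ⟦path⟧₂ = ⟨0; 1⟩
Equal? differ; not commutative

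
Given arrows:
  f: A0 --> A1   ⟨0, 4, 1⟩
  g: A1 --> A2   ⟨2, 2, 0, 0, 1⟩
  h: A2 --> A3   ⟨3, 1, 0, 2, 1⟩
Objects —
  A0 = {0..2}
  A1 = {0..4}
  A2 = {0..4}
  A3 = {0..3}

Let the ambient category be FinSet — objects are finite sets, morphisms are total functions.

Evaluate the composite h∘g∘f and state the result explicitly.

Answer: ⟨0, 1, 0⟩

Derivation:
  0 f-->0 g-->2 h-->0
  1 f-->4 g-->1 h-->1
  2 f-->1 g-->2 h-->0
composite: ⟨0, 1, 0⟩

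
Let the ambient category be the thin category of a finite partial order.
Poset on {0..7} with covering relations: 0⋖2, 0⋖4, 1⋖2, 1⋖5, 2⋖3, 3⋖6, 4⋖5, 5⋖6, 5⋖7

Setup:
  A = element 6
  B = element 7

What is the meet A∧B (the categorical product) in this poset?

Answer: A∧B = 5

Work:
{x : x≤A ∧ x≤B} = {0,1,4,5}  (A=6, B=7)
  0 ≤ 5
  1 ≤ 5
  4 ≤ 5
  5 ≤ 5
glb = 5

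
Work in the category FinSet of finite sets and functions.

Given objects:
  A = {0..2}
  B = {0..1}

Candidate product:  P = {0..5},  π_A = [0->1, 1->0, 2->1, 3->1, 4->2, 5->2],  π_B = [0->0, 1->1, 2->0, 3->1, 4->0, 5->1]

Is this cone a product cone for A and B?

|A|·|B| = 3·2 = 6;  |P| = 6
Check the pairing map k ↦ (π_A(k), π_B(k)):
  0 -> (1,0)
  1 -> (0,1)
  2 -> (1,0)  ✗ repeats pair of k=0
  3 -> (1,1)
  4 -> (2,0)
  5 -> (2,1)
distinct pairs in image: 5 / 6 needed
  → (1,0) hit at k=0 and k=2

Answer: NOT A VALID PRODUCT — duplicate pair at indices 2,0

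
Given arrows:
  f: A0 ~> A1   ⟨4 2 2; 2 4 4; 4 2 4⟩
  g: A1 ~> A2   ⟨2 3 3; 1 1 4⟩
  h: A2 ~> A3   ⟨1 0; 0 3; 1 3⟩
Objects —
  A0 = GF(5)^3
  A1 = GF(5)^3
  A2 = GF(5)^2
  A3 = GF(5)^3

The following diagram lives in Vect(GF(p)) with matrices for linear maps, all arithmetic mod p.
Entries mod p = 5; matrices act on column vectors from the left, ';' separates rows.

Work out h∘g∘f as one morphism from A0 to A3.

Answer: ⟨1 2 3; 1 2 1; 2 4 4⟩

Derivation:
  e0=⟨1,0,0⟩ f~>⟨4,2,4⟩ g~>⟨1,2⟩ h~>⟨1,1,2⟩
  e1=⟨0,1,0⟩ f~>⟨2,4,2⟩ g~>⟨2,4⟩ h~>⟨2,2,4⟩
  e2=⟨0,0,1⟩ f~>⟨2,4,4⟩ g~>⟨3,2⟩ h~>⟨3,1,4⟩
composite: ⟨1 2 3; 1 2 1; 2 4 4⟩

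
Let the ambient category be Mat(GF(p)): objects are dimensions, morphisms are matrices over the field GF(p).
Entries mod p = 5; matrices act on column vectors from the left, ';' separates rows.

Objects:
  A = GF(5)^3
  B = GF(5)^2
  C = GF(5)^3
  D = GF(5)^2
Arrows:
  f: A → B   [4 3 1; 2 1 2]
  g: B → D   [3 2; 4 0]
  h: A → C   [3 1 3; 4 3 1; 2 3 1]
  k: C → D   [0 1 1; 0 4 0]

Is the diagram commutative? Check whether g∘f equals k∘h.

Answer: COMMUTES

Derivation:
Along f;g (path 1):
  e0=[1,0,0] f→[4,2] g→[1,1]
  e1=[0,1,0] f→[3,1] g→[1,2]
  e2=[0,0,1] f→[1,2] g→[2,4]
  ⟦path⟧₁ = [1 1 2; 1 2 4]
Along h;k (path 2):
  e0=[1,0,0] h→[3,4,2] k→[1,1]
  e1=[0,1,0] h→[1,3,3] k→[1,2]
  e2=[0,0,1] h→[3,1,1] k→[2,4]
  ⟦path⟧₂ = [1 1 2; 1 2 4]
Equal? equal; square commutes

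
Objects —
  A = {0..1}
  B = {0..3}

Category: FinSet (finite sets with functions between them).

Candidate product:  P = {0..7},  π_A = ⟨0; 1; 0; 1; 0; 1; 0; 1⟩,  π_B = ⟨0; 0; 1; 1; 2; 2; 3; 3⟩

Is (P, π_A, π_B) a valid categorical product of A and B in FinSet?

|A|·|B| = 2·4 = 8;  |P| = 8
Check the pairing map k ↦ (π_A(k), π_B(k)):
  0 -> (0,0)
  1 -> (1,0)
  2 -> (0,1)
  3 -> (1,1)
  4 -> (0,2)
  5 -> (1,2)
  6 -> (0,3)
  7 -> (1,3)
distinct pairs in image: 8 / 8 needed
  → bijection onto A×B; projections well-typed.

Answer: VALID PRODUCT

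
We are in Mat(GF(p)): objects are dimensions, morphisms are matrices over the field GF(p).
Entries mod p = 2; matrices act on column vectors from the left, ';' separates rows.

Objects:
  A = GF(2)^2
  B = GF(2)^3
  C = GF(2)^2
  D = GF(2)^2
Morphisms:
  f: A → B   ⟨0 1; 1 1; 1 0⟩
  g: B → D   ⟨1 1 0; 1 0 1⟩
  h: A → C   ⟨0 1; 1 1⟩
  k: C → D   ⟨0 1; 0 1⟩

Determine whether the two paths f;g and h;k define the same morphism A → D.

Answer: DOES NOT COMMUTE

Derivation:
1) trace f;g:
  e0=(1,0) f→(0,1,1) g→(1,1)
  e1=(0,1) f→(1,1,0) g→(0,1)
  result₁ = ⟨1 0; 1 1⟩
2) trace h;k:
  e0=(1,0) h→(0,1) k→(1,1)
  e1=(0,1) h→(1,1) k→(1,1)
  result₂ = ⟨1 1; 1 1⟩
Equal? distinct morphisms ✗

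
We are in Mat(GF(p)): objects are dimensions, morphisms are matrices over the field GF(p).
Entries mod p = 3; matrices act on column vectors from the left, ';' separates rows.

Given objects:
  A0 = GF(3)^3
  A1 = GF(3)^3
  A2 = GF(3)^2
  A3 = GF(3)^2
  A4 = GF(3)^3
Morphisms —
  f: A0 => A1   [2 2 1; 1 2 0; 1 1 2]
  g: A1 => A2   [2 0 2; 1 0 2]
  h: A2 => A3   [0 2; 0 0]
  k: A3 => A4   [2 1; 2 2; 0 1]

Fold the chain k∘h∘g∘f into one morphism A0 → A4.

  e0=[1,0,0] f=>[2,1,1] g=>[0,1] h=>[2,0] k=>[1,1,0]
  e1=[0,1,0] f=>[2,2,1] g=>[0,1] h=>[2,0] k=>[1,1,0]
  e2=[0,0,1] f=>[1,0,2] g=>[0,2] h=>[1,0] k=>[2,2,0]
composite: [1 1 2; 1 1 2; 0 0 0]

Answer: [1 1 2; 1 1 2; 0 0 0]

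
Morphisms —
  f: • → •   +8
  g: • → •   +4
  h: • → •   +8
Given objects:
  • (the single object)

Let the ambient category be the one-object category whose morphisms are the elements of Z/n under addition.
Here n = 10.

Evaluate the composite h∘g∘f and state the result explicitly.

  0 +8≡8 +4≡2 +8≡0  (mod 10)
result: +0

Answer: +0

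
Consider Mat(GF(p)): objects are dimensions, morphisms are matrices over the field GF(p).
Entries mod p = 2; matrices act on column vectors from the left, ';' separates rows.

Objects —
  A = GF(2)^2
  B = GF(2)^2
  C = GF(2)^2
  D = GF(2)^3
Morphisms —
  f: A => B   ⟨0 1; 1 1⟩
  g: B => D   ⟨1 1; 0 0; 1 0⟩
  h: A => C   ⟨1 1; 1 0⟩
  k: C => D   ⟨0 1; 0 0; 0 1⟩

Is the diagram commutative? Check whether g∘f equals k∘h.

Path 1 = f;g:
  e0=[1,0] f=>[0,1] g=>[1,0,0]
  e1=[0,1] f=>[1,1] g=>[0,0,1]
  ⟦path⟧₁ = ⟨1 0; 0 0; 0 1⟩
Path 2 = h;k:
  e0=[1,0] h=>[1,1] k=>[1,0,1]
  e1=[0,1] h=>[1,0] k=>[0,0,0]
  ⟦path⟧₂ = ⟨1 0; 0 0; 1 0⟩
Equal? distinct morphisms ✗

Answer: DOES NOT COMMUTE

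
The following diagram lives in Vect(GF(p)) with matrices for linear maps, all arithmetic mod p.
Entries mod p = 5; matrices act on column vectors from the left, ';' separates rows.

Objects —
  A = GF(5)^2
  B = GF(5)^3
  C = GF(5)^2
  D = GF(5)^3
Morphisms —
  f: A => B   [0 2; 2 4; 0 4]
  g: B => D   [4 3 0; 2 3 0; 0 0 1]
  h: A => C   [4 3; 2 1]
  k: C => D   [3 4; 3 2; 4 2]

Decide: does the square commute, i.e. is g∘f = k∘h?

Answer: DOES NOT COMMUTE

Derivation:
1) trace f;g:
  e0=(1,0) f=>(0,2,0) g=>(1,1,0)
  e1=(0,1) f=>(2,4,4) g=>(0,1,4)
  ⟦path⟧₁ = [1 0; 1 1; 0 4]
2) trace h;k:
  e0=(1,0) h=>(4,2) k=>(0,1,0)
  e1=(0,1) h=>(3,1) k=>(3,1,4)
  ⟦path⟧₂ = [0 3; 1 1; 0 4]
Equal? NO — does not commute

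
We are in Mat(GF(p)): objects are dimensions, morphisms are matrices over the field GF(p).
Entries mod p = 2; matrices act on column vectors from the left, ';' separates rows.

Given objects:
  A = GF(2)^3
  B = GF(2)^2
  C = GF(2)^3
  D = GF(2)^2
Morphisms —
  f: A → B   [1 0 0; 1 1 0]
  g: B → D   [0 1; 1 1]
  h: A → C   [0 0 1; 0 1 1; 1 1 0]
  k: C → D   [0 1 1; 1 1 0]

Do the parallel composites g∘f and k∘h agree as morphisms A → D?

Answer: DOES NOT COMMUTE

Derivation:
Along f;g (path 1):
  e0=[1,0,0] f→[1,1] g→[1,0]
  e1=[0,1,0] f→[0,1] g→[1,1]
  e2=[0,0,1] f→[0,0] g→[0,0]
  result₁ = [1 1 0; 0 1 0]
Along h;k (path 2):
  e0=[1,0,0] h→[0,0,1] k→[1,0]
  e1=[0,1,0] h→[0,1,1] k→[0,1]
  e2=[0,0,1] h→[1,1,0] k→[1,0]
  result₂ = [1 0 1; 0 1 0]
Equal? differ; not commutative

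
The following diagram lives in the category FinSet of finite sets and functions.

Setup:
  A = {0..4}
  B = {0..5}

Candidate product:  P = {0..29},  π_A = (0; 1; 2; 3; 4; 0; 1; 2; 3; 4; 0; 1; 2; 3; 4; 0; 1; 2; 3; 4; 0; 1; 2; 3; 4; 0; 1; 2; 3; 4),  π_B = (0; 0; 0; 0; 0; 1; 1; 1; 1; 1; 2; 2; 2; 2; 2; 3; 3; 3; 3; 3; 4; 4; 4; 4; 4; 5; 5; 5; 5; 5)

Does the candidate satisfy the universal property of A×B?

Answer: VALID PRODUCT

Trace:
|A|·|B| = 5·6 = 30;  |P| = 30
Check the pairing map k ↦ (π_A(k), π_B(k)):
  0 -> (0,0)
  1 -> (1,0)
  2 -> (2,0)
  3 -> (3,0)
  4 -> (4,0)
  5 -> (0,1)
  6 -> (1,1)
  7 -> (2,1)
  8 -> (3,1)
  9 -> (4,1)
  10 -> (0,2)
  11 -> (1,2)
  12 -> (2,2)
  13 -> (3,2)
  14 -> (4,2)
  15 -> (0,3)
  16 -> (1,3)
  17 -> (2,3)
  18 -> (3,3)
  19 -> (4,3)
  20 -> (0,4)
  21 -> (1,4)
  22 -> (2,4)
  23 -> (3,4)
  24 -> (4,4)
  25 -> (0,5)
  26 -> (1,5)
  27 -> (2,5)
  28 -> (3,5)
  29 -> (4,5)
distinct pairs in image: 30 / 30 needed
  → bijection onto A×B; projections well-typed.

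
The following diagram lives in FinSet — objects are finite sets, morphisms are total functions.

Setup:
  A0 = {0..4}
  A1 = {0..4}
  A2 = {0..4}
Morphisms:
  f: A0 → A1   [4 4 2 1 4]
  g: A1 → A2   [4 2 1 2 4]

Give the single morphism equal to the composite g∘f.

  0 f→4 g→4
  1 f→4 g→4
  2 f→2 g→1
  3 f→1 g→2
  4 f→4 g→4
composite: [4 4 1 2 4]

Answer: [4 4 1 2 4]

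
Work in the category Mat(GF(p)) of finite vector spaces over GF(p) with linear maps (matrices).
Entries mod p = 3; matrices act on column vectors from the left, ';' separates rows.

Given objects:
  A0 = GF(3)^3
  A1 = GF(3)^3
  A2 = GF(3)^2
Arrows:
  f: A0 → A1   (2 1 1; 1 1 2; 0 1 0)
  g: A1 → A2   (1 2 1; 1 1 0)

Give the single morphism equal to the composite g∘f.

  e0=(1,0,0) f→(2,1,0) g→(1,0)
  e1=(0,1,0) f→(1,1,1) g→(1,2)
  e2=(0,0,1) f→(1,2,0) g→(2,0)
⟦path⟧: (1 1 2; 0 2 0)

Answer: (1 1 2; 0 2 0)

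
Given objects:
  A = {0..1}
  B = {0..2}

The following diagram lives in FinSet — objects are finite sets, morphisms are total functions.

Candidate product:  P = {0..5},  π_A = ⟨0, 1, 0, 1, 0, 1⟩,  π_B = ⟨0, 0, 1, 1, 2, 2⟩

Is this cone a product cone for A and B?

|A|·|B| = 2·3 = 6;  |P| = 6
Check the pairing map k ↦ (π_A(k), π_B(k)):
  0 -> (0,0)
  1 -> (1,0)
  2 -> (0,1)
  3 -> (1,1)
  4 -> (0,2)
  5 -> (1,2)
distinct pairs in image: 6 / 6 needed
  → bijection onto A×B; projections well-typed.

Answer: VALID PRODUCT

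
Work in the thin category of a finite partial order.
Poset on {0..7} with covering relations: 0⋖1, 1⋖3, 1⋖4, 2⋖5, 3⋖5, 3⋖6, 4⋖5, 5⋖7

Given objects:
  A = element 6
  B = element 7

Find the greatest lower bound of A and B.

Answer: A∧B = 3

Work:
Lower bounds of A=6 and B=7: {0,1,3}
  0 <= 3
  1 <= 3
  3 <= 3
glb = 3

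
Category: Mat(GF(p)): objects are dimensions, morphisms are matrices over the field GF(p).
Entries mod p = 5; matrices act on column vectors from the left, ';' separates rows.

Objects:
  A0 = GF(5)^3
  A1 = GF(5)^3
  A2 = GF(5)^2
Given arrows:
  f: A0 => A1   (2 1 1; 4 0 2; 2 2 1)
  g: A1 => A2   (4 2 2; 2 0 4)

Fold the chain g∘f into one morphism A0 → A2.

Answer: (0 3 0; 2 0 1)

Work:
  e0=⟨1,0,0⟩ f=>⟨2,4,2⟩ g=>⟨0,2⟩
  e1=⟨0,1,0⟩ f=>⟨1,0,2⟩ g=>⟨3,0⟩
  e2=⟨0,0,1⟩ f=>⟨1,2,1⟩ g=>⟨0,1⟩
result: (0 3 0; 2 0 1)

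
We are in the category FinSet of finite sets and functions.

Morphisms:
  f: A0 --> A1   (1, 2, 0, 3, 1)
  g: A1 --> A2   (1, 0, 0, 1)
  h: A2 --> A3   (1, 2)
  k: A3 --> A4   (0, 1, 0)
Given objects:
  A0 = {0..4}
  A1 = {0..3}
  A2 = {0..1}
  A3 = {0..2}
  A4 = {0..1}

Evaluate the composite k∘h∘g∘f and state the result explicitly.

  0 f-->1 g-->0 h-->1 k-->1
  1 f-->2 g-->0 h-->1 k-->1
  2 f-->0 g-->1 h-->2 k-->0
  3 f-->3 g-->1 h-->2 k-->0
  4 f-->1 g-->0 h-->1 k-->1
composite: (1, 1, 0, 0, 1)

Answer: (1, 1, 0, 0, 1)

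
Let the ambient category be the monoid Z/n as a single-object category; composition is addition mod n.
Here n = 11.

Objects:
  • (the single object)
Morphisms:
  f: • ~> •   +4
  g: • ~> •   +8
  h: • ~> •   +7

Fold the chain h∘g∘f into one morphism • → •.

  0 +4≡4 +8≡1 +7≡8  (mod 11)
⟦path⟧: +8

Answer: +8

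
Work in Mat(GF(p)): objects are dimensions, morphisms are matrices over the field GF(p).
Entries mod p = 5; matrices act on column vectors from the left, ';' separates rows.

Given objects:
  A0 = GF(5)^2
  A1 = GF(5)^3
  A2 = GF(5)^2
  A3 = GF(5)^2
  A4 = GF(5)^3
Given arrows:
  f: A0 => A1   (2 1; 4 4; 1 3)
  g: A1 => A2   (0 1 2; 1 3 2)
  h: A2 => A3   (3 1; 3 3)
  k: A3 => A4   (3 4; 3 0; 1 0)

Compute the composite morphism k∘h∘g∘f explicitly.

Answer: (1 0; 2 2; 4 4)

Work:
  e0=(1,0) f=>(2,4,1) g=>(1,1) h=>(4,1) k=>(1,2,4)
  e1=(0,1) f=>(1,4,3) g=>(0,4) h=>(4,2) k=>(0,2,4)
composite: (1 0; 2 2; 4 4)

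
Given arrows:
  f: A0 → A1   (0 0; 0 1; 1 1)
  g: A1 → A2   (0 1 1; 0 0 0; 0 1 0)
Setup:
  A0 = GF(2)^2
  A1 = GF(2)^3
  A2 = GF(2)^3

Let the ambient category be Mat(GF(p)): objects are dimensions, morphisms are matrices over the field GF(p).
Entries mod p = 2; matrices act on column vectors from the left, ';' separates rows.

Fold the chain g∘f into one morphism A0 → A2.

Answer: (1 0; 0 0; 0 1)

Work:
  e0=⟨1,0⟩ f→⟨0,0,1⟩ g→⟨1,0,0⟩
  e1=⟨0,1⟩ f→⟨0,1,1⟩ g→⟨0,0,1⟩
result: (1 0; 0 0; 0 1)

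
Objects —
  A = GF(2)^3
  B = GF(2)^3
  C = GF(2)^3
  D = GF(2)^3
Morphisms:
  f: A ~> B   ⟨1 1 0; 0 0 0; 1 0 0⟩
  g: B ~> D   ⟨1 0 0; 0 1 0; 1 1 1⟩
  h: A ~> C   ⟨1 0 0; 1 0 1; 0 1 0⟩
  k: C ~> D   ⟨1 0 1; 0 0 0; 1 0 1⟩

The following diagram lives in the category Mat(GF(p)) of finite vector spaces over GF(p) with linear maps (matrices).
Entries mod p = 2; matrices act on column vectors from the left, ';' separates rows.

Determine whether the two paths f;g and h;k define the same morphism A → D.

Along f;g (path 1):
  e0=⟨1,0,0⟩ f~>⟨1,0,1⟩ g~>⟨1,0,0⟩
  e1=⟨0,1,0⟩ f~>⟨1,0,0⟩ g~>⟨1,0,1⟩
  e2=⟨0,0,1⟩ f~>⟨0,0,0⟩ g~>⟨0,0,0⟩
  result₁ = ⟨1 1 0; 0 0 0; 0 1 0⟩
Along h;k (path 2):
  e0=⟨1,0,0⟩ h~>⟨1,1,0⟩ k~>⟨1,0,1⟩
  e1=⟨0,1,0⟩ h~>⟨0,0,1⟩ k~>⟨1,0,1⟩
  e2=⟨0,0,1⟩ h~>⟨0,1,0⟩ k~>⟨0,0,0⟩
  result₂ = ⟨1 1 0; 0 0 0; 1 1 0⟩
Equal? differ; not commutative

Answer: DOES NOT COMMUTE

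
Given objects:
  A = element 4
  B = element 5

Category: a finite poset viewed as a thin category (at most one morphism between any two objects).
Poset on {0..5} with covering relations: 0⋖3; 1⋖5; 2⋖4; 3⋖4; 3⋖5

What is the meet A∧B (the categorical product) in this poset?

{x : x≤A ∧ x≤B} = {0,3}  (A=4, B=5)
  0 ≤ 3
  3 ≤ 3
glb = 3

Answer: A∧B = 3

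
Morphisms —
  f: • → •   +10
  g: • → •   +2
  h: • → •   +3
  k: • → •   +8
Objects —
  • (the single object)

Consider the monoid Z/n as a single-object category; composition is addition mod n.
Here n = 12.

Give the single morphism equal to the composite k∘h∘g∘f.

  0 +10≡10 +2≡0 +3≡3 +8≡11  (mod 12)
result: +11

Answer: +11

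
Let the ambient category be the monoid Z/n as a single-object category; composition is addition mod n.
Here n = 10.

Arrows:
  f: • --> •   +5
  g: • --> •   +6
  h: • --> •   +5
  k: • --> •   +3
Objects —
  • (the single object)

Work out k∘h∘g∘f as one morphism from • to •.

Answer: +9

Derivation:
  0 +5≡5 +6≡1 +5≡6 +3≡9  (mod 10)
result: +9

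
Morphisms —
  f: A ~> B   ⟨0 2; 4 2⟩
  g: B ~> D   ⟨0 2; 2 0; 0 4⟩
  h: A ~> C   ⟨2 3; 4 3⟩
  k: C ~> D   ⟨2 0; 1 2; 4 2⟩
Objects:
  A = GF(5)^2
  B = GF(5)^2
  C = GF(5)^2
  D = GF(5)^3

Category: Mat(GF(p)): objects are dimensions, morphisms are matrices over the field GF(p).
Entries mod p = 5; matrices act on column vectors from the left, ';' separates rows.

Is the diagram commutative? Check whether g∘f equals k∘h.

Path 1 = f;g:
  e0=(1,0) f~>(0,4) g~>(3,0,1)
  e1=(0,1) f~>(2,2) g~>(4,4,3)
  result₁ = ⟨3 4; 0 4; 1 3⟩
Path 2 = h;k:
  e0=(1,0) h~>(2,4) k~>(4,0,1)
  e1=(0,1) h~>(3,3) k~>(1,4,3)
  result₂ = ⟨4 1; 0 4; 1 3⟩
Equal? differ; not commutative

Answer: DOES NOT COMMUTE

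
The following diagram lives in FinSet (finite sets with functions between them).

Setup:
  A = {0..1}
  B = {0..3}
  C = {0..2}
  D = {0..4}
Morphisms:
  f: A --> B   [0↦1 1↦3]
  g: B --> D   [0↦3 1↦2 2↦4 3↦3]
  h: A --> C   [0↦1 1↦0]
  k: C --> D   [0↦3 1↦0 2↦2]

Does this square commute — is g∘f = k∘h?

Answer: DOES NOT COMMUTE

Work:
Along f;g (path 1):
  0 f-->1 g-->2
  1 f-->3 g-->3
  ⟦path⟧₁ = [0↦2 1↦3]
Along h;k (path 2):
  0 h-->1 k-->0
  1 h-->0 k-->3
  ⟦path⟧₂ = [0↦0 1↦3]
Equal? differ; not commutative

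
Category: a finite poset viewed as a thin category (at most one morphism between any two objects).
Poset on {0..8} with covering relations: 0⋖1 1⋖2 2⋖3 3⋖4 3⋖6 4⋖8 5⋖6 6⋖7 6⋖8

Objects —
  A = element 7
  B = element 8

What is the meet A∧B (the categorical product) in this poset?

{x : x⊑A ∧ x⊑B} = {0,1,2,3,5,6}  (A=7, B=8)
  0 ⊑ 6
  1 ⊑ 6
  2 ⊑ 6
  3 ⊑ 6
  5 ⊑ 6
  6 ⊑ 6
glb = 6

Answer: A∧B = 6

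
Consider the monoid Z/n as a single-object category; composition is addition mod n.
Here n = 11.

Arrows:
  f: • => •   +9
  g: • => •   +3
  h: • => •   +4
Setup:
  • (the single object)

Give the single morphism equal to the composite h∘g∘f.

Answer: +5

Derivation:
  0 +9≡9 +3≡1 +4≡5  (mod 11)
result: +5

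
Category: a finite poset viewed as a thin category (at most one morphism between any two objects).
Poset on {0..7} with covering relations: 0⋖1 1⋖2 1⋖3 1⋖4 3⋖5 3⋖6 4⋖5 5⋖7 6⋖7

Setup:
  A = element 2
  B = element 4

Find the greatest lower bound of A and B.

Lower bounds of A=2 and B=4: {0,1}
  0 ⊑ 1
  1 ⊑ 1
glb = 1

Answer: A∧B = 1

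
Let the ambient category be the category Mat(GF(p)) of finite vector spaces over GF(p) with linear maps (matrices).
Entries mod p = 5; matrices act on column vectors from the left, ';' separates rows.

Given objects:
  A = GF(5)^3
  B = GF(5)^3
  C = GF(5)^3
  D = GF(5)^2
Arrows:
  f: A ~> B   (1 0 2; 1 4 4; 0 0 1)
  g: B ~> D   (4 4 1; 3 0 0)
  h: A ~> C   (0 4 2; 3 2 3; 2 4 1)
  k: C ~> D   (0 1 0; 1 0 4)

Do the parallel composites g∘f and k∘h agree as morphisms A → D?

Answer: DOES NOT COMMUTE

Derivation:
Path 1 = f;g:
  e0=⟨1,0,0⟩ f~>⟨1,1,0⟩ g~>⟨3,3⟩
  e1=⟨0,1,0⟩ f~>⟨0,4,0⟩ g~>⟨1,0⟩
  e2=⟨0,0,1⟩ f~>⟨2,4,1⟩ g~>⟨0,1⟩
  ⟦path⟧₁ = (3 1 0; 3 0 1)
Path 2 = h;k:
  e0=⟨1,0,0⟩ h~>⟨0,3,2⟩ k~>⟨3,3⟩
  e1=⟨0,1,0⟩ h~>⟨4,2,4⟩ k~>⟨2,0⟩
  e2=⟨0,0,1⟩ h~>⟨2,3,1⟩ k~>⟨3,1⟩
  ⟦path⟧₂ = (3 2 3; 3 0 1)
Equal? differ; not commutative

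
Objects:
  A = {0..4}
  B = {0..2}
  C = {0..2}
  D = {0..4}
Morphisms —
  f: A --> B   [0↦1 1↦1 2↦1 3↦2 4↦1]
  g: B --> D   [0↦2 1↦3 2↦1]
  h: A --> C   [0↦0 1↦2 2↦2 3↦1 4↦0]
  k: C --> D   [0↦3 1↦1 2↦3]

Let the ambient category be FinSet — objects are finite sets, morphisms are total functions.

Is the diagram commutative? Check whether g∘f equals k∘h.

Answer: COMMUTES

Trace:
Along f;g (path 1):
  0 f-->1 g-->3
  1 f-->1 g-->3
  2 f-->1 g-->3
  3 f-->2 g-->1
  4 f-->1 g-->3
  ⟦path⟧₁ = [0↦3 1↦3 2↦3 3↦1 4↦3]
Along h;k (path 2):
  0 h-->0 k-->3
  1 h-->2 k-->3
  2 h-->2 k-->3
  3 h-->1 k-->1
  4 h-->0 k-->3
  ⟦path⟧₂ = [0↦3 1↦3 2↦3 3↦1 4↦3]
Equal? same morphism ✓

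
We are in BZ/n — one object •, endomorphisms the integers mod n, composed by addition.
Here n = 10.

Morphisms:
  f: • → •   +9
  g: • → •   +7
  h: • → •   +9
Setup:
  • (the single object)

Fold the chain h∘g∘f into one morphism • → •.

Answer: +5

Trace:
  0 +9≡9 +7≡6 +9≡5  (mod 10)
result: +5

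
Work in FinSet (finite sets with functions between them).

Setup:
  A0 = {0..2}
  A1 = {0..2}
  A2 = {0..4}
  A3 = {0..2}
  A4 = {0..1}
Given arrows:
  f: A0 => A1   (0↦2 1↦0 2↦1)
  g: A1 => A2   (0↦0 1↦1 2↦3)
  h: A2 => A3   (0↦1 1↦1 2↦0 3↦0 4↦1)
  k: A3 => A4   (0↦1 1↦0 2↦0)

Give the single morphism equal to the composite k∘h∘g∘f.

  0 f=>2 g=>3 h=>0 k=>1
  1 f=>0 g=>0 h=>1 k=>0
  2 f=>1 g=>1 h=>1 k=>0
result: (0↦1 1↦0 2↦0)

Answer: (0↦1 1↦0 2↦0)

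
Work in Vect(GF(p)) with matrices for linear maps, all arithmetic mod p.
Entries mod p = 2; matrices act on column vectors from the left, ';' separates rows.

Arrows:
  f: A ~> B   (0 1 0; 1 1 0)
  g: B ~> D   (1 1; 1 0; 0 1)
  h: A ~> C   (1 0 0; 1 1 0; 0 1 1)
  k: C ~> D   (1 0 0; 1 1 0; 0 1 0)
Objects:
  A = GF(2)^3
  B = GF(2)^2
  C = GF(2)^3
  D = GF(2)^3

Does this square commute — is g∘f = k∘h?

Along f;g (path 1):
  e0=[1,0,0] f~>[0,1] g~>[1,0,1]
  e1=[0,1,0] f~>[1,1] g~>[0,1,1]
  e2=[0,0,1] f~>[0,0] g~>[0,0,0]
  composite₁ = (1 0 0; 0 1 0; 1 1 0)
Along h;k (path 2):
  e0=[1,0,0] h~>[1,1,0] k~>[1,0,1]
  e1=[0,1,0] h~>[0,1,1] k~>[0,1,1]
  e2=[0,0,1] h~>[0,0,1] k~>[0,0,0]
  composite₂ = (1 0 0; 0 1 0; 1 1 0)
Equal? same morphism ✓

Answer: COMMUTES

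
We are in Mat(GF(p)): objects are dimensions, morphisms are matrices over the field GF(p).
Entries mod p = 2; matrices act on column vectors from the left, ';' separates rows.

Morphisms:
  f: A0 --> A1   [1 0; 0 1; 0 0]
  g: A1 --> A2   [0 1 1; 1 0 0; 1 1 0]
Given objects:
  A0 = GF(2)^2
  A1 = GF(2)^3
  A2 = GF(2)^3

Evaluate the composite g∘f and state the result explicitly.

Answer: [0 1; 1 0; 1 1]

Work:
  e0=⟨1,0⟩ f-->⟨1,0,0⟩ g-->⟨0,1,1⟩
  e1=⟨0,1⟩ f-->⟨0,1,0⟩ g-->⟨1,0,1⟩
⟦path⟧: [0 1; 1 0; 1 1]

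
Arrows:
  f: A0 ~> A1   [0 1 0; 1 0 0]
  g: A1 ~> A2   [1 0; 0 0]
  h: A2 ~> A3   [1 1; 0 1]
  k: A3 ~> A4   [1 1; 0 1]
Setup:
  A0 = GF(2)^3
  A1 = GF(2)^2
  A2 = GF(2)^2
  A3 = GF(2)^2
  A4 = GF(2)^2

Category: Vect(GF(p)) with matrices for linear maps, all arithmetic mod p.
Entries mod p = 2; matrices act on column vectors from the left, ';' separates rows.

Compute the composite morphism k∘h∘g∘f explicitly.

  e0=(1,0,0) f~>(0,1) g~>(0,0) h~>(0,0) k~>(0,0)
  e1=(0,1,0) f~>(1,0) g~>(1,0) h~>(1,0) k~>(1,0)
  e2=(0,0,1) f~>(0,0) g~>(0,0) h~>(0,0) k~>(0,0)
composite: [0 1 0; 0 0 0]

Answer: [0 1 0; 0 0 0]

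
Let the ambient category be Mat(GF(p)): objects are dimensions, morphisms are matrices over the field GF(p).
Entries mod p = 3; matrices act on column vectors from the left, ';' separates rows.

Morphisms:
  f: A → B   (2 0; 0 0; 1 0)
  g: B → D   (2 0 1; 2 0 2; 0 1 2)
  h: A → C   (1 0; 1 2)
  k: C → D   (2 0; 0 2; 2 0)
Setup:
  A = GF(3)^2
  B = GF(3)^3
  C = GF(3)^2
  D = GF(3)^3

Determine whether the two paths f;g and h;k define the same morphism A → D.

Answer: DOES NOT COMMUTE

Work:
Path 1 = f;g:
  e0=(1,0) f→(2,0,1) g→(2,0,2)
  e1=(0,1) f→(0,0,0) g→(0,0,0)
  ⟦path⟧₁ = (2 0; 0 0; 2 0)
Path 2 = h;k:
  e0=(1,0) h→(1,1) k→(2,2,2)
  e1=(0,1) h→(0,2) k→(0,1,0)
  ⟦path⟧₂ = (2 0; 2 1; 2 0)
Equal? differ; not commutative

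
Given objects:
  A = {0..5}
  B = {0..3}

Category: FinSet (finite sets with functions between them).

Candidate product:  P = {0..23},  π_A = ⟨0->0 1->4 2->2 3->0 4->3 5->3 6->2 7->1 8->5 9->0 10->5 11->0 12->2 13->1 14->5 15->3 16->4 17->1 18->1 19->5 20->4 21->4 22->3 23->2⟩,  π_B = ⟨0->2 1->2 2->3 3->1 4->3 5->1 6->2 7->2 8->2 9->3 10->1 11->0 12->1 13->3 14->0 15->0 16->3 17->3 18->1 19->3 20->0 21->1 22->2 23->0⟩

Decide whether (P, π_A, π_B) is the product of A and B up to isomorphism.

Answer: NOT A VALID PRODUCT — duplicate pair at indices 17,13

Trace:
|A|·|B| = 6·4 = 24;  |P| = 24
Check the pairing map k ↦ (π_A(k), π_B(k)):
  0 -> (0,2)
  1 -> (4,2)
  2 -> (2,3)
  3 -> (0,1)
  4 -> (3,3)
  5 -> (3,1)
  6 -> (2,2)
  7 -> (1,2)
  8 -> (5,2)
  9 -> (0,3)
  10 -> (5,1)
  11 -> (0,0)
  12 -> (2,1)
  13 -> (1,3)
  14 -> (5,0)
  15 -> (3,0)
  16 -> (4,3)
  17 -> (1,3)  ✗ repeats pair of k=13
  18 -> (1,1)
  19 -> (5,3)
  20 -> (4,0)
  21 -> (4,1)
  22 -> (3,2)
  23 -> (2,0)
distinct pairs in image: 23 / 24 needed
  → (1,3) hit at k=13 and k=17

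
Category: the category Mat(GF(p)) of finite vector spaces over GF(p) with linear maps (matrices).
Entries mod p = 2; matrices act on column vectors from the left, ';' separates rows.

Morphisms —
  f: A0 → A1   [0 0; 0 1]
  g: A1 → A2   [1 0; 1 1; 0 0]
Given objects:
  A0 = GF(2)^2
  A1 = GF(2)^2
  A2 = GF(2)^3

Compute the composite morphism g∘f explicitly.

Answer: [0 0; 0 1; 0 0]

Trace:
  e0=⟨1,0⟩ f→⟨0,0⟩ g→⟨0,0,0⟩
  e1=⟨0,1⟩ f→⟨0,1⟩ g→⟨0,1,0⟩
result: [0 0; 0 1; 0 0]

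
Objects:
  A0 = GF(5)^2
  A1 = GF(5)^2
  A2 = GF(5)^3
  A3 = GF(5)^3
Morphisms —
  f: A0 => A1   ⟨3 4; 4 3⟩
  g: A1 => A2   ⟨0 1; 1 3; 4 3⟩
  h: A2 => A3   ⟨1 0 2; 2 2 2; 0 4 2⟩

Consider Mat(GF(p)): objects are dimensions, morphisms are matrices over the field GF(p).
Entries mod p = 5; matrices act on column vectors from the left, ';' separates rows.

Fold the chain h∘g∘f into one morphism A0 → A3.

  e0=(1,0) f=>(3,4) g=>(4,0,4) h=>(2,1,3)
  e1=(0,1) f=>(4,3) g=>(3,3,0) h=>(3,2,2)
result: ⟨2 3; 1 2; 3 2⟩

Answer: ⟨2 3; 1 2; 3 2⟩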